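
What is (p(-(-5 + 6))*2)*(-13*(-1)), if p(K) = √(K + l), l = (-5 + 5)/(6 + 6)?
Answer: 26*I ≈ 26.0*I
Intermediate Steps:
l = 0 (l = 0/12 = 0*(1/12) = 0)
p(K) = √K (p(K) = √(K + 0) = √K)
(p(-(-5 + 6))*2)*(-13*(-1)) = (√(-(-5 + 6))*2)*(-13*(-1)) = (√(-1*1)*2)*13 = (√(-1)*2)*13 = (I*2)*13 = (2*I)*13 = 26*I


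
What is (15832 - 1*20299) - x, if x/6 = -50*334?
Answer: 95733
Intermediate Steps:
x = -100200 (x = 6*(-50*334) = 6*(-16700) = -100200)
(15832 - 1*20299) - x = (15832 - 1*20299) - 1*(-100200) = (15832 - 20299) + 100200 = -4467 + 100200 = 95733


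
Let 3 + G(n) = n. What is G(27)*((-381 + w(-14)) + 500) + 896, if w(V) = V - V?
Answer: 3752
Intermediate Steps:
G(n) = -3 + n
w(V) = 0
G(27)*((-381 + w(-14)) + 500) + 896 = (-3 + 27)*((-381 + 0) + 500) + 896 = 24*(-381 + 500) + 896 = 24*119 + 896 = 2856 + 896 = 3752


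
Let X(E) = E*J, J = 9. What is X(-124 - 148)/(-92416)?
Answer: 153/5776 ≈ 0.026489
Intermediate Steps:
X(E) = 9*E (X(E) = E*9 = 9*E)
X(-124 - 148)/(-92416) = (9*(-124 - 148))/(-92416) = (9*(-272))*(-1/92416) = -2448*(-1/92416) = 153/5776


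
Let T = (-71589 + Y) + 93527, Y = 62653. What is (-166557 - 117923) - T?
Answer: -369071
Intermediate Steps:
T = 84591 (T = (-71589 + 62653) + 93527 = -8936 + 93527 = 84591)
(-166557 - 117923) - T = (-166557 - 117923) - 1*84591 = -284480 - 84591 = -369071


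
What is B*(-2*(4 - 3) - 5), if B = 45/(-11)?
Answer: 315/11 ≈ 28.636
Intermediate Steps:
B = -45/11 (B = 45*(-1/11) = -45/11 ≈ -4.0909)
B*(-2*(4 - 3) - 5) = -45*(-2*(4 - 3) - 5)/11 = -45*(-2*1 - 5)/11 = -45*(-2 - 5)/11 = -45/11*(-7) = 315/11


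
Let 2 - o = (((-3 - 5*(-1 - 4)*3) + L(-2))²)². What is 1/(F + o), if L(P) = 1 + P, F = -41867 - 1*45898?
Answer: -1/25499444 ≈ -3.9217e-8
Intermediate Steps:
F = -87765 (F = -41867 - 45898 = -87765)
o = -25411679 (o = 2 - (((-3 - 5*(-1 - 4)*3) + (1 - 2))²)² = 2 - (((-3 - 5*(-5)*3) - 1)²)² = 2 - (((-3 + 25*3) - 1)²)² = 2 - (((-3 + 75) - 1)²)² = 2 - ((72 - 1)²)² = 2 - (71²)² = 2 - 1*5041² = 2 - 1*25411681 = 2 - 25411681 = -25411679)
1/(F + o) = 1/(-87765 - 25411679) = 1/(-25499444) = -1/25499444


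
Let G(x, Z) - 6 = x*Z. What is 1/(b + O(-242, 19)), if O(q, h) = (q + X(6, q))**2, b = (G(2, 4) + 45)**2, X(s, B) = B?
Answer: 1/237737 ≈ 4.2063e-6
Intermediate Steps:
G(x, Z) = 6 + Z*x (G(x, Z) = 6 + x*Z = 6 + Z*x)
b = 3481 (b = ((6 + 4*2) + 45)**2 = ((6 + 8) + 45)**2 = (14 + 45)**2 = 59**2 = 3481)
O(q, h) = 4*q**2 (O(q, h) = (q + q)**2 = (2*q)**2 = 4*q**2)
1/(b + O(-242, 19)) = 1/(3481 + 4*(-242)**2) = 1/(3481 + 4*58564) = 1/(3481 + 234256) = 1/237737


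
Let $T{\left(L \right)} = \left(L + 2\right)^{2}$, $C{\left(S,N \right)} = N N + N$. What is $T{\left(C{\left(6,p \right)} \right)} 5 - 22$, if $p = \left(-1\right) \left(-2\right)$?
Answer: $298$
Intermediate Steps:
$p = 2$
$C{\left(S,N \right)} = N + N^{2}$ ($C{\left(S,N \right)} = N^{2} + N = N + N^{2}$)
$T{\left(L \right)} = \left(2 + L\right)^{2}$
$T{\left(C{\left(6,p \right)} \right)} 5 - 22 = \left(2 + 2 \left(1 + 2\right)\right)^{2} \cdot 5 - 22 = \left(2 + 2 \cdot 3\right)^{2} \cdot 5 - 22 = \left(2 + 6\right)^{2} \cdot 5 - 22 = 8^{2} \cdot 5 - 22 = 64 \cdot 5 - 22 = 320 - 22 = 298$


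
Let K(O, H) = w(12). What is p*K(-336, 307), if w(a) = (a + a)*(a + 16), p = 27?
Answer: 18144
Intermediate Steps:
w(a) = 2*a*(16 + a) (w(a) = (2*a)*(16 + a) = 2*a*(16 + a))
K(O, H) = 672 (K(O, H) = 2*12*(16 + 12) = 2*12*28 = 672)
p*K(-336, 307) = 27*672 = 18144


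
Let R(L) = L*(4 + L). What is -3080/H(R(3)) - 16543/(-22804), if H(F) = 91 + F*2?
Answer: -9719443/433276 ≈ -22.432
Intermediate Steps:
H(F) = 91 + 2*F
-3080/H(R(3)) - 16543/(-22804) = -3080/(91 + 2*(3*(4 + 3))) - 16543/(-22804) = -3080/(91 + 2*(3*7)) - 16543*(-1/22804) = -3080/(91 + 2*21) + 16543/22804 = -3080/(91 + 42) + 16543/22804 = -3080/133 + 16543/22804 = -3080*1/133 + 16543/22804 = -440/19 + 16543/22804 = -9719443/433276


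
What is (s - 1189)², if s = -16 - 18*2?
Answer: 1540081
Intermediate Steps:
s = -52 (s = -16 - 36 = -52)
(s - 1189)² = (-52 - 1189)² = (-1241)² = 1540081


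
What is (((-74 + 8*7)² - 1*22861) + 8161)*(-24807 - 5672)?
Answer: 438166104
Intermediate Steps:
(((-74 + 8*7)² - 1*22861) + 8161)*(-24807 - 5672) = (((-74 + 56)² - 22861) + 8161)*(-30479) = (((-18)² - 22861) + 8161)*(-30479) = ((324 - 22861) + 8161)*(-30479) = (-22537 + 8161)*(-30479) = -14376*(-30479) = 438166104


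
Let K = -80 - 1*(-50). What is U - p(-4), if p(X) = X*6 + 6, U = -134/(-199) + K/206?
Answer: 379763/20497 ≈ 18.528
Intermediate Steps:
K = -30 (K = -80 + 50 = -30)
U = 10817/20497 (U = -134/(-199) - 30/206 = -134*(-1/199) - 30*1/206 = 134/199 - 15/103 = 10817/20497 ≈ 0.52774)
p(X) = 6 + 6*X (p(X) = 6*X + 6 = 6 + 6*X)
U - p(-4) = 10817/20497 - (6 + 6*(-4)) = 10817/20497 - (6 - 24) = 10817/20497 - 1*(-18) = 10817/20497 + 18 = 379763/20497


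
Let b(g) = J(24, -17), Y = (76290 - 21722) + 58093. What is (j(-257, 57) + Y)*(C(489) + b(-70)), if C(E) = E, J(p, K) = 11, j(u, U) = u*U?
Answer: 49006000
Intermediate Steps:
j(u, U) = U*u
Y = 112661 (Y = 54568 + 58093 = 112661)
b(g) = 11
(j(-257, 57) + Y)*(C(489) + b(-70)) = (57*(-257) + 112661)*(489 + 11) = (-14649 + 112661)*500 = 98012*500 = 49006000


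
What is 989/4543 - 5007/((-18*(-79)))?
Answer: -7113481/2153382 ≈ -3.3034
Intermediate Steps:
989/4543 - 5007/((-18*(-79))) = 989*(1/4543) - 5007/1422 = 989/4543 - 5007*1/1422 = 989/4543 - 1669/474 = -7113481/2153382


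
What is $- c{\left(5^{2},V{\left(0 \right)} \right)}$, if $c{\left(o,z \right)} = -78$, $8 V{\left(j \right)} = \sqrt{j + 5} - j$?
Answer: $78$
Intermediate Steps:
$V{\left(j \right)} = - \frac{j}{8} + \frac{\sqrt{5 + j}}{8}$ ($V{\left(j \right)} = \frac{\sqrt{j + 5} - j}{8} = \frac{\sqrt{5 + j} - j}{8} = - \frac{j}{8} + \frac{\sqrt{5 + j}}{8}$)
$- c{\left(5^{2},V{\left(0 \right)} \right)} = \left(-1\right) \left(-78\right) = 78$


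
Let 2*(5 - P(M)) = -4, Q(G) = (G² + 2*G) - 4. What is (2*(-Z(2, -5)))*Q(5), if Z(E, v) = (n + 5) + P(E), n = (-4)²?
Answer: -1736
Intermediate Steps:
Q(G) = -4 + G² + 2*G
n = 16
P(M) = 7 (P(M) = 5 - ½*(-4) = 5 + 2 = 7)
Z(E, v) = 28 (Z(E, v) = (16 + 5) + 7 = 21 + 7 = 28)
(2*(-Z(2, -5)))*Q(5) = (2*(-1*28))*(-4 + 5² + 2*5) = (2*(-28))*(-4 + 25 + 10) = -56*31 = -1736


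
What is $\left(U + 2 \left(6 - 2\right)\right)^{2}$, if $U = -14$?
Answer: $36$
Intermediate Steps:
$\left(U + 2 \left(6 - 2\right)\right)^{2} = \left(-14 + 2 \left(6 - 2\right)\right)^{2} = \left(-14 + 2 \cdot 4\right)^{2} = \left(-14 + 8\right)^{2} = \left(-6\right)^{2} = 36$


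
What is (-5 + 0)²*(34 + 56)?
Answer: 2250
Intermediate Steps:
(-5 + 0)²*(34 + 56) = (-5)²*90 = 25*90 = 2250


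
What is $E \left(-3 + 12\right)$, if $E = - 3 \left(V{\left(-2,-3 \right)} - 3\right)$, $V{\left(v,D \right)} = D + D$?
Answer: $243$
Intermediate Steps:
$V{\left(v,D \right)} = 2 D$
$E = 27$ ($E = - 3 \left(2 \left(-3\right) - 3\right) = - 3 \left(-6 - 3\right) = \left(-3\right) \left(-9\right) = 27$)
$E \left(-3 + 12\right) = 27 \left(-3 + 12\right) = 27 \cdot 9 = 243$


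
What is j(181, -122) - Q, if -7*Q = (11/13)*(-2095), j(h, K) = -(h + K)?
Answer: -28414/91 ≈ -312.24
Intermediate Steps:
j(h, K) = -K - h (j(h, K) = -(K + h) = -K - h)
Q = 23045/91 (Q = -11/13*(-2095)/7 = -11*(1/13)*(-2095)/7 = -11*(-2095)/91 = -1/7*(-23045/13) = 23045/91 ≈ 253.24)
j(181, -122) - Q = (-1*(-122) - 1*181) - 1*23045/91 = (122 - 181) - 23045/91 = -59 - 23045/91 = -28414/91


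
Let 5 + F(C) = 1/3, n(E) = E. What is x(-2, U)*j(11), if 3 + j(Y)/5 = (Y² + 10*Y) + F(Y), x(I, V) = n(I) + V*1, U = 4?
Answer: 6700/3 ≈ 2233.3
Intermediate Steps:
F(C) = -14/3 (F(C) = -5 + 1/3 = -5 + ⅓ = -14/3)
x(I, V) = I + V (x(I, V) = I + V*1 = I + V)
j(Y) = -115/3 + 5*Y² + 50*Y (j(Y) = -15 + 5*((Y² + 10*Y) - 14/3) = -15 + 5*(-14/3 + Y² + 10*Y) = -15 + (-70/3 + 5*Y² + 50*Y) = -115/3 + 5*Y² + 50*Y)
x(-2, U)*j(11) = (-2 + 4)*(-115/3 + 5*11² + 50*11) = 2*(-115/3 + 5*121 + 550) = 2*(-115/3 + 605 + 550) = 2*(3350/3) = 6700/3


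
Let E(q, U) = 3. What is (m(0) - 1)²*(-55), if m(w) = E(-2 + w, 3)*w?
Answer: -55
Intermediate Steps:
m(w) = 3*w
(m(0) - 1)²*(-55) = (3*0 - 1)²*(-55) = (0 - 1)²*(-55) = (-1)²*(-55) = 1*(-55) = -55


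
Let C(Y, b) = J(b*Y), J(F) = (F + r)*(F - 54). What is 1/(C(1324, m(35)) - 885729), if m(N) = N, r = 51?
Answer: 1/2146368097 ≈ 4.6590e-10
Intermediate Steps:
J(F) = (-54 + F)*(51 + F) (J(F) = (F + 51)*(F - 54) = (51 + F)*(-54 + F) = (-54 + F)*(51 + F))
C(Y, b) = -2754 + Y**2*b**2 - 3*Y*b (C(Y, b) = -2754 + (b*Y)**2 - 3*b*Y = -2754 + (Y*b)**2 - 3*Y*b = -2754 + Y**2*b**2 - 3*Y*b)
1/(C(1324, m(35)) - 885729) = 1/((-2754 + 1324**2*35**2 - 3*1324*35) - 885729) = 1/((-2754 + 1752976*1225 - 139020) - 885729) = 1/((-2754 + 2147395600 - 139020) - 885729) = 1/(2147253826 - 885729) = 1/2146368097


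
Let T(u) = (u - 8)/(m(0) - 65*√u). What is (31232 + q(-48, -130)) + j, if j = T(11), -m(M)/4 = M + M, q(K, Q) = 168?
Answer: 31400 - 3*√11/715 ≈ 31400.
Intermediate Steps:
m(M) = -8*M (m(M) = -4*(M + M) = -8*M)
T(u) = -(-8 + u)/(65*√u) (T(u) = (u - 8)/(-8*0 - 65*√u) = (-8 + u)/(0 - 65*√u) = (-8 + u)/((-65*√u)) = (-8 + u)*(-1/(65*√u)) = -(-8 + u)/(65*√u))
j = -3*√11/715 (j = (8 - 1*11)/(65*√11) = (√11/11)*(8 - 11)/65 = (1/65)*(√11/11)*(-3) = -3*√11/715 ≈ -0.013916)
(31232 + q(-48, -130)) + j = (31232 + 168) - 3*√11/715 = 31400 - 3*√11/715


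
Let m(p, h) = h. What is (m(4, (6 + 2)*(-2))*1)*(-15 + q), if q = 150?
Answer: -2160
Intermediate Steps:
(m(4, (6 + 2)*(-2))*1)*(-15 + q) = (((6 + 2)*(-2))*1)*(-15 + 150) = ((8*(-2))*1)*135 = -16*1*135 = -16*135 = -2160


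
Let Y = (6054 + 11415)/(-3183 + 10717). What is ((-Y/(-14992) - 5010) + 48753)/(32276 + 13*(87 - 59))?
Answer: 1646919989791/1228893040640 ≈ 1.3402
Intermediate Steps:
Y = 17469/7534 ≈ 2.3187
((-Y/(-14992) - 5010) + 48753)/(32276 + 13*(87 - 59)) = ((-1*17469/7534/(-14992) - 5010) + 48753)/(32276 + 13*(87 - 59)) = ((-17469/7534*(-1/14992) - 5010) + 48753)/(32276 + 13*28) = ((17469/112949728 - 5010) + 48753)/(32276 + 364) = (-565878119811/112949728 + 48753)/32640 = (4940759969373/112949728)*(1/32640) = 1646919989791/1228893040640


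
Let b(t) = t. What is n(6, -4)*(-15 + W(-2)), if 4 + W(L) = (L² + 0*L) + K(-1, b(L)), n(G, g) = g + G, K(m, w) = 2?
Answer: -26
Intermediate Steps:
n(G, g) = G + g
W(L) = -2 + L² (W(L) = -4 + ((L² + 0*L) + 2) = -4 + ((L² + 0) + 2) = -4 + (L² + 2) = -4 + (2 + L²) = -2 + L²)
n(6, -4)*(-15 + W(-2)) = (6 - 4)*(-15 + (-2 + (-2)²)) = 2*(-15 + (-2 + 4)) = 2*(-15 + 2) = 2*(-13) = -26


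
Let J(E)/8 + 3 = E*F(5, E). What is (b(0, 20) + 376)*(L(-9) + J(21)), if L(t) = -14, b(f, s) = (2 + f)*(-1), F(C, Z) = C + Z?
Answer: 1619420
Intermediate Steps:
J(E) = -24 + 8*E*(5 + E) (J(E) = -24 + 8*(E*(5 + E)) = -24 + 8*E*(5 + E))
b(f, s) = -2 - f
(b(0, 20) + 376)*(L(-9) + J(21)) = ((-2 - 1*0) + 376)*(-14 + (-24 + 8*21*(5 + 21))) = ((-2 + 0) + 376)*(-14 + (-24 + 8*21*26)) = (-2 + 376)*(-14 + (-24 + 4368)) = 374*(-14 + 4344) = 374*4330 = 1619420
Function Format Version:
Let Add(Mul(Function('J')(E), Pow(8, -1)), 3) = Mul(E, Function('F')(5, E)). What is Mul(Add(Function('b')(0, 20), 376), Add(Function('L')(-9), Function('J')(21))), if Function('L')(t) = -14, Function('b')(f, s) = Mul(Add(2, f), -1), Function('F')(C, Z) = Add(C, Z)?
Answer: 1619420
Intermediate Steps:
Function('J')(E) = Add(-24, Mul(8, E, Add(5, E))) (Function('J')(E) = Add(-24, Mul(8, Mul(E, Add(5, E)))) = Add(-24, Mul(8, E, Add(5, E))))
Function('b')(f, s) = Add(-2, Mul(-1, f))
Mul(Add(Function('b')(0, 20), 376), Add(Function('L')(-9), Function('J')(21))) = Mul(Add(Add(-2, Mul(-1, 0)), 376), Add(-14, Add(-24, Mul(8, 21, Add(5, 21))))) = Mul(Add(Add(-2, 0), 376), Add(-14, Add(-24, Mul(8, 21, 26)))) = Mul(Add(-2, 376), Add(-14, Add(-24, 4368))) = Mul(374, Add(-14, 4344)) = Mul(374, 4330) = 1619420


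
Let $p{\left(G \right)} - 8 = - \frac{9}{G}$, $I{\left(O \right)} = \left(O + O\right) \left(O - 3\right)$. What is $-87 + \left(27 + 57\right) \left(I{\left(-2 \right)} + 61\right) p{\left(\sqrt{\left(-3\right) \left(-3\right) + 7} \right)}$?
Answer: $39036$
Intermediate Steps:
$I{\left(O \right)} = 2 O \left(-3 + O\right)$
$p{\left(G \right)} = 8 - \frac{9}{G}$
$-87 + \left(27 + 57\right) \left(I{\left(-2 \right)} + 61\right) p{\left(\sqrt{\left(-3\right) \left(-3\right) + 7} \right)} = -87 + \left(27 + 57\right) \left(2 \left(-2\right) \left(-3 - 2\right) + 61\right) \left(8 - \frac{9}{\sqrt{\left(-3\right) \left(-3\right) + 7}}\right) = -87 + 84 \left(2 \left(-2\right) \left(-5\right) + 61\right) \left(8 - \frac{9}{\sqrt{9 + 7}}\right) = -87 + 84 \left(20 + 61\right) \left(8 - \frac{9}{\sqrt{16}}\right) = -87 + 84 \cdot 81 \left(8 - \frac{9}{4}\right) = -87 + 6804 \left(8 - \frac{9}{4}\right) = -87 + 6804 \cdot \frac{23}{4} = -87 + 39123 = 39036$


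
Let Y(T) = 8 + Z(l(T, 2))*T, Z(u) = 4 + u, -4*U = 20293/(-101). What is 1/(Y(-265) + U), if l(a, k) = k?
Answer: -404/618835 ≈ -0.00065284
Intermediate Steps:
U = 20293/404 (U = -20293/(4*(-101)) = -20293*(-1)/(4*101) = -¼*(-20293/101) = 20293/404 ≈ 50.230)
Y(T) = 8 + 6*T (Y(T) = 8 + (4 + 2)*T = 8 + 6*T)
1/(Y(-265) + U) = 1/((8 + 6*(-265)) + 20293/404) = 1/((8 - 1590) + 20293/404) = 1/(-1582 + 20293/404) = 1/(-618835/404) = -404/618835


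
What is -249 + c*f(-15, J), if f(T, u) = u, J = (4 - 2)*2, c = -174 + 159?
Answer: -309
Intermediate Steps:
c = -15
J = 4 (J = 2*2 = 4)
-249 + c*f(-15, J) = -249 - 15*4 = -249 - 60 = -309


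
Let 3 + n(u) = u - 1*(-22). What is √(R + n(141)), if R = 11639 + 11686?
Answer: √23485 ≈ 153.25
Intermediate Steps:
R = 23325
n(u) = 19 + u (n(u) = -3 + (u - 1*(-22)) = -3 + (u + 22) = -3 + (22 + u) = 19 + u)
√(R + n(141)) = √(23325 + (19 + 141)) = √(23325 + 160) = √23485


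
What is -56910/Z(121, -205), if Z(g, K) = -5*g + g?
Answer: 28455/242 ≈ 117.58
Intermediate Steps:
Z(g, K) = -4*g
-56910/Z(121, -205) = -56910/((-4*121)) = -56910/(-484) = -56910*(-1/484) = 28455/242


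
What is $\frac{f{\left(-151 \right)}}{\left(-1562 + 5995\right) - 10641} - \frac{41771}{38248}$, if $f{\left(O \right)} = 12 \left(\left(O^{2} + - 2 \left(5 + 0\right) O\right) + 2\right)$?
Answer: $- \frac{356824933}{7420112} \approx -48.089$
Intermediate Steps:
$f{\left(O \right)} = 24 - 120 O + 12 O^{2}$ ($f{\left(O \right)} = 12 \left(\left(O^{2} + \left(-2\right) 5 O\right) + 2\right) = 12 \left(\left(O^{2} - 10 O\right) + 2\right) = 12 \left(2 + O^{2} - 10 O\right) = 24 - 120 O + 12 O^{2}$)
$\frac{f{\left(-151 \right)}}{\left(-1562 + 5995\right) - 10641} - \frac{41771}{38248} = \frac{24 - -18120 + 12 \left(-151\right)^{2}}{\left(-1562 + 5995\right) - 10641} - \frac{41771}{38248} = \frac{24 + 18120 + 12 \cdot 22801}{4433 - 10641} - \frac{41771}{38248} = \frac{24 + 18120 + 273612}{-6208} - \frac{41771}{38248} = 291756 \left(- \frac{1}{6208}\right) - \frac{41771}{38248} = - \frac{72939}{1552} - \frac{41771}{38248} = - \frac{356824933}{7420112}$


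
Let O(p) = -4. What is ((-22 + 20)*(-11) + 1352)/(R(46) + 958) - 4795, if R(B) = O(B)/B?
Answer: -17601973/3672 ≈ -4793.6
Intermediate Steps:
R(B) = -4/B
((-22 + 20)*(-11) + 1352)/(R(46) + 958) - 4795 = ((-22 + 20)*(-11) + 1352)/(-4/46 + 958) - 4795 = (-2*(-11) + 1352)/(-4*1/46 + 958) - 4795 = (22 + 1352)/(-2/23 + 958) - 4795 = 1374/(22032/23) - 4795 = 1374*(23/22032) - 4795 = 5267/3672 - 4795 = -17601973/3672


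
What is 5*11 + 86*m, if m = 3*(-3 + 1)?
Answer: -461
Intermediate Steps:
m = -6 (m = 3*(-2) = -6)
5*11 + 86*m = 5*11 + 86*(-6) = 55 - 516 = -461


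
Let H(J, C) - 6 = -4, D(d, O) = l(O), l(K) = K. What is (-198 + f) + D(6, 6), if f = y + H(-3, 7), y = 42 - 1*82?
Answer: -230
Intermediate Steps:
D(d, O) = O
H(J, C) = 2 (H(J, C) = 6 - 4 = 2)
y = -40 (y = 42 - 82 = -40)
f = -38 (f = -40 + 2 = -38)
(-198 + f) + D(6, 6) = (-198 - 38) + 6 = -236 + 6 = -230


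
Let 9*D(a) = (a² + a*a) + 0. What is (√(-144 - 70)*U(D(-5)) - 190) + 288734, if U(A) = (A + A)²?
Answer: 288544 + 10000*I*√214/81 ≈ 2.8854e+5 + 1806.0*I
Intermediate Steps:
D(a) = 2*a²/9 (D(a) = ((a² + a*a) + 0)/9 = ((a² + a²) + 0)/9 = (2*a² + 0)/9 = (2*a²)/9 = 2*a²/9)
U(A) = 4*A² (U(A) = (2*A)² = 4*A²)
(√(-144 - 70)*U(D(-5)) - 190) + 288734 = (√(-144 - 70)*(4*((2/9)*(-5)²)²) - 190) + 288734 = (√(-214)*(4*((2/9)*25)²) - 190) + 288734 = ((I*√214)*(4*(50/9)²) - 190) + 288734 = ((I*√214)*(4*(2500/81)) - 190) + 288734 = ((I*√214)*(10000/81) - 190) + 288734 = (10000*I*√214/81 - 190) + 288734 = (-190 + 10000*I*√214/81) + 288734 = 288544 + 10000*I*√214/81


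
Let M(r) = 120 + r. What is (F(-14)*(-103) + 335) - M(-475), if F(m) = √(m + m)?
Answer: 690 - 206*I*√7 ≈ 690.0 - 545.02*I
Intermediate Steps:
F(m) = √2*√m (F(m) = √(2*m) = √2*√m)
(F(-14)*(-103) + 335) - M(-475) = ((√2*√(-14))*(-103) + 335) - (120 - 475) = ((√2*(I*√14))*(-103) + 335) - 1*(-355) = ((2*I*√7)*(-103) + 335) + 355 = (-206*I*√7 + 335) + 355 = (335 - 206*I*√7) + 355 = 690 - 206*I*√7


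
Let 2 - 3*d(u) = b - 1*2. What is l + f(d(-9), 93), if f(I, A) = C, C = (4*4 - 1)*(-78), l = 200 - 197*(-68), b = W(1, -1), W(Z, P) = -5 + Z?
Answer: 12426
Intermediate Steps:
b = -4 (b = -5 + 1 = -4)
l = 13596 (l = 200 + 13396 = 13596)
d(u) = 8/3 (d(u) = 2/3 - (-4 - 1*2)/3 = 2/3 - (-4 - 2)/3 = 2/3 - 1/3*(-6) = 2/3 + 2 = 8/3)
C = -1170 (C = (16 - 1)*(-78) = 15*(-78) = -1170)
f(I, A) = -1170
l + f(d(-9), 93) = 13596 - 1170 = 12426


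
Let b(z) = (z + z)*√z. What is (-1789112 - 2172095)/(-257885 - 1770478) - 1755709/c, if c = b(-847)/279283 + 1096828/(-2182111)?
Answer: 166204533531534335075020988021563340/53451795857836725145846974801 - 21753383133989831984662935779*I*√7/52704368850976600486054 ≈ 3.1094e+6 - 1.092e+6*I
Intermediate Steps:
b(z) = 2*z^(3/2) (b(z) = (2*z)*√z = 2*z^(3/2))
c = -1096828/2182111 - 18634*I*√7/279283 (c = (2*(-847)^(3/2))/279283 + 1096828/(-2182111) = (2*(-9317*I*√7))*(1/279283) + 1096828*(-1/2182111) = -18634*I*√7*(1/279283) - 1096828/2182111 = -18634*I*√7/279283 - 1096828/2182111 = -1096828/2182111 - 18634*I*√7/279283 ≈ -0.50265 - 0.17653*I)
(-1789112 - 2172095)/(-257885 - 1770478) - 1755709/c = (-1789112 - 2172095)/(-257885 - 1770478) - 1755709/(-1096828/2182111 - 18634*I*√7/279283) = -3961207/(-2028363) - 1755709/(-1096828/2182111 - 18634*I*√7/279283) = -3961207*(-1/2028363) - 1755709/(-1096828/2182111 - 18634*I*√7/279283) = 3961207/2028363 - 1755709/(-1096828/2182111 - 18634*I*√7/279283)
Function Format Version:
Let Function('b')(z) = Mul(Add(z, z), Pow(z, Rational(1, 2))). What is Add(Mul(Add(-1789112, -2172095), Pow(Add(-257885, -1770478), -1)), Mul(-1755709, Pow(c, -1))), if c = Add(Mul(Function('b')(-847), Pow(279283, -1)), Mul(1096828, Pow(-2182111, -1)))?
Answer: Add(Rational(166204533531534335075020988021563340, 53451795857836725145846974801), Mul(Rational(-21753383133989831984662935779, 52704368850976600486054), I, Pow(7, Rational(1, 2)))) ≈ Add(3.1094e+6, Mul(-1.0920e+6, I))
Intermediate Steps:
Function('b')(z) = Mul(2, Pow(z, Rational(3, 2))) (Function('b')(z) = Mul(Mul(2, z), Pow(z, Rational(1, 2))) = Mul(2, Pow(z, Rational(3, 2))))
c = Add(Rational(-1096828, 2182111), Mul(Rational(-18634, 279283), I, Pow(7, Rational(1, 2)))) (c = Add(Mul(Mul(2, Pow(-847, Rational(3, 2))), Pow(279283, -1)), Mul(1096828, Pow(-2182111, -1))) = Add(Mul(Mul(2, Mul(-9317, I, Pow(7, Rational(1, 2)))), Rational(1, 279283)), Mul(1096828, Rational(-1, 2182111))) = Add(Mul(Mul(-18634, I, Pow(7, Rational(1, 2))), Rational(1, 279283)), Rational(-1096828, 2182111)) = Add(Mul(Rational(-18634, 279283), I, Pow(7, Rational(1, 2))), Rational(-1096828, 2182111)) = Add(Rational(-1096828, 2182111), Mul(Rational(-18634, 279283), I, Pow(7, Rational(1, 2)))) ≈ Add(-0.50265, Mul(-0.17653, I)))
Add(Mul(Add(-1789112, -2172095), Pow(Add(-257885, -1770478), -1)), Mul(-1755709, Pow(c, -1))) = Add(Mul(Add(-1789112, -2172095), Pow(Add(-257885, -1770478), -1)), Mul(-1755709, Pow(Add(Rational(-1096828, 2182111), Mul(Rational(-18634, 279283), I, Pow(7, Rational(1, 2)))), -1))) = Add(Mul(-3961207, Pow(-2028363, -1)), Mul(-1755709, Pow(Add(Rational(-1096828, 2182111), Mul(Rational(-18634, 279283), I, Pow(7, Rational(1, 2)))), -1))) = Add(Mul(-3961207, Rational(-1, 2028363)), Mul(-1755709, Pow(Add(Rational(-1096828, 2182111), Mul(Rational(-18634, 279283), I, Pow(7, Rational(1, 2)))), -1))) = Add(Rational(3961207, 2028363), Mul(-1755709, Pow(Add(Rational(-1096828, 2182111), Mul(Rational(-18634, 279283), I, Pow(7, Rational(1, 2)))), -1)))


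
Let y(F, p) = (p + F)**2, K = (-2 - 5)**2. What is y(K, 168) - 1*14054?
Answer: 33035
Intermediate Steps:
K = 49 (K = (-7)**2 = 49)
y(F, p) = (F + p)**2
y(K, 168) - 1*14054 = (49 + 168)**2 - 1*14054 = 217**2 - 14054 = 47089 - 14054 = 33035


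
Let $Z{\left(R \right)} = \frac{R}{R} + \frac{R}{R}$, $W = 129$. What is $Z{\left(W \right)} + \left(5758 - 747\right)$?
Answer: $5013$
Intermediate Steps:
$Z{\left(R \right)} = 2$ ($Z{\left(R \right)} = 1 + 1 = 2$)
$Z{\left(W \right)} + \left(5758 - 747\right) = 2 + \left(5758 - 747\right) = 2 + 5011 = 5013$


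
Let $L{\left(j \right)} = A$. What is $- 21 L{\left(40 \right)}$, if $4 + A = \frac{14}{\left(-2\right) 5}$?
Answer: $\frac{567}{5} \approx 113.4$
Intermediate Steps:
$A = - \frac{27}{5}$ ($A = -4 + \frac{14}{\left(-2\right) 5} = -4 + \frac{14}{-10} = -4 + 14 \left(- \frac{1}{10}\right) = -4 - \frac{7}{5} = - \frac{27}{5} \approx -5.4$)
$L{\left(j \right)} = - \frac{27}{5}$
$- 21 L{\left(40 \right)} = \left(-21\right) \left(- \frac{27}{5}\right) = \frac{567}{5}$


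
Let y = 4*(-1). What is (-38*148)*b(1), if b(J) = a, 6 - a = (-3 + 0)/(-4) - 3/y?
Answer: -25308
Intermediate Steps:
y = -4
a = 9/2 (a = 6 - ((-3 + 0)/(-4) - 3/(-4)) = 6 - (-3*(-1/4) - 3*(-1/4)) = 6 - (3/4 + 3/4) = 6 - 1*3/2 = 6 - 3/2 = 9/2 ≈ 4.5000)
b(J) = 9/2
(-38*148)*b(1) = -38*148*(9/2) = -5624*9/2 = -25308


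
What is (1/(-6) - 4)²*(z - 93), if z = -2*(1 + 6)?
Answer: -66875/36 ≈ -1857.6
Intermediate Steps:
z = -14 (z = -2*7 = -14)
(1/(-6) - 4)²*(z - 93) = (1/(-6) - 4)²*(-14 - 93) = (-⅙ - 4)²*(-107) = (-25/6)²*(-107) = (625/36)*(-107) = -66875/36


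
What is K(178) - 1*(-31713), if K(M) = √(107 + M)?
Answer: 31713 + √285 ≈ 31730.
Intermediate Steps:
K(178) - 1*(-31713) = √(107 + 178) - 1*(-31713) = √285 + 31713 = 31713 + √285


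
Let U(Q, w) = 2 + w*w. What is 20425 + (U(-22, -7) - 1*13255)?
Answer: 7221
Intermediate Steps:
U(Q, w) = 2 + w**2
20425 + (U(-22, -7) - 1*13255) = 20425 + ((2 + (-7)**2) - 1*13255) = 20425 + ((2 + 49) - 13255) = 20425 + (51 - 13255) = 20425 - 13204 = 7221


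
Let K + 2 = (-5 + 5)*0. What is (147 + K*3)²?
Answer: 19881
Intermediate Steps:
K = -2 (K = -2 + (-5 + 5)*0 = -2 + 0*0 = -2 + 0 = -2)
(147 + K*3)² = (147 - 2*3)² = (147 - 6)² = 141² = 19881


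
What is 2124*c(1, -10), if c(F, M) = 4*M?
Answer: -84960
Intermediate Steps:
2124*c(1, -10) = 2124*(4*(-10)) = 2124*(-40) = -84960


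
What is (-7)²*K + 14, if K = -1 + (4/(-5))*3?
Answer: -763/5 ≈ -152.60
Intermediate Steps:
K = -17/5 (K = -1 + (4*(-⅕))*3 = -1 - ⅘*3 = -1 - 12/5 = -17/5 ≈ -3.4000)
(-7)²*K + 14 = (-7)²*(-17/5) + 14 = 49*(-17/5) + 14 = -833/5 + 14 = -763/5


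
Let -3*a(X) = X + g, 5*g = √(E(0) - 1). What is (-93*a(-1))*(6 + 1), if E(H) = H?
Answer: -217 + 217*I/5 ≈ -217.0 + 43.4*I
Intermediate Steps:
g = I/5 (g = √(0 - 1)/5 = √(-1)/5 = I/5 ≈ 0.2*I)
a(X) = -X/3 - I/15 (a(X) = -(X + I/5)/3 = -X/3 - I/15)
(-93*a(-1))*(6 + 1) = (-93*(-⅓*(-1) - I/15))*(6 + 1) = -93*(⅓ - I/15)*7 = (-31 + 31*I/5)*7 = -217 + 217*I/5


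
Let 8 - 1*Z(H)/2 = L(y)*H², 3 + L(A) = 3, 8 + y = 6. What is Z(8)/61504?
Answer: 1/3844 ≈ 0.00026015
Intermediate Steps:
y = -2 (y = -8 + 6 = -2)
L(A) = 0 (L(A) = -3 + 3 = 0)
Z(H) = 16 (Z(H) = 16 - 0*H² = 16 - 2*0 = 16 + 0 = 16)
Z(8)/61504 = 16/61504 = 16*(1/61504) = 1/3844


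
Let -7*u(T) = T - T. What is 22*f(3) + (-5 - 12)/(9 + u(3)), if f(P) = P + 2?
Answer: 973/9 ≈ 108.11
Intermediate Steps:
u(T) = 0 (u(T) = -(T - T)/7 = -1/7*0 = 0)
f(P) = 2 + P
22*f(3) + (-5 - 12)/(9 + u(3)) = 22*(2 + 3) + (-5 - 12)/(9 + 0) = 22*5 - 17/9 = 110 - 17*1/9 = 110 - 17/9 = 973/9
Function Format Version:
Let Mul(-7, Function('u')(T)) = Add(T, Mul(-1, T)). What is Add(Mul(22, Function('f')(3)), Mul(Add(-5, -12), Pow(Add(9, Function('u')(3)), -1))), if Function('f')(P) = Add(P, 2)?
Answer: Rational(973, 9) ≈ 108.11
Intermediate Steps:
Function('u')(T) = 0 (Function('u')(T) = Mul(Rational(-1, 7), Add(T, Mul(-1, T))) = Mul(Rational(-1, 7), 0) = 0)
Function('f')(P) = Add(2, P)
Add(Mul(22, Function('f')(3)), Mul(Add(-5, -12), Pow(Add(9, Function('u')(3)), -1))) = Add(Mul(22, Add(2, 3)), Mul(Add(-5, -12), Pow(Add(9, 0), -1))) = Add(Mul(22, 5), Mul(-17, Pow(9, -1))) = Add(110, Mul(-17, Rational(1, 9))) = Add(110, Rational(-17, 9)) = Rational(973, 9)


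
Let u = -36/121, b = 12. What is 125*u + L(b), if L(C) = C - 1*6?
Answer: -3774/121 ≈ -31.190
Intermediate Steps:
u = -36/121 (u = -36*1/121 = -36/121 ≈ -0.29752)
L(C) = -6 + C (L(C) = C - 6 = -6 + C)
125*u + L(b) = 125*(-36/121) + (-6 + 12) = -4500/121 + 6 = -3774/121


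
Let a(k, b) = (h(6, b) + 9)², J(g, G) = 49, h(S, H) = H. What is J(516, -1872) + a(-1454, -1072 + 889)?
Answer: 30325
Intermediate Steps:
a(k, b) = (9 + b)² (a(k, b) = (b + 9)² = (9 + b)²)
J(516, -1872) + a(-1454, -1072 + 889) = 49 + (9 + (-1072 + 889))² = 49 + (9 - 183)² = 49 + (-174)² = 49 + 30276 = 30325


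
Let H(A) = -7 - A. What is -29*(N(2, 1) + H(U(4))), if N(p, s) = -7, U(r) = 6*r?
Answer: 1102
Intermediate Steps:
-29*(N(2, 1) + H(U(4))) = -29*(-7 + (-7 - 6*4)) = -29*(-7 + (-7 - 1*24)) = -29*(-7 + (-7 - 24)) = -29*(-7 - 31) = -29*(-38) = 1102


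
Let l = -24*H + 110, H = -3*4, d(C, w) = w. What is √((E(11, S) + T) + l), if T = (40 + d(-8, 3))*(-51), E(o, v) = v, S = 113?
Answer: 29*I*√2 ≈ 41.012*I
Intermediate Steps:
T = -2193 (T = (40 + 3)*(-51) = 43*(-51) = -2193)
H = -12
l = 398 (l = -24*(-12) + 110 = 288 + 110 = 398)
√((E(11, S) + T) + l) = √((113 - 2193) + 398) = √(-2080 + 398) = √(-1682) = 29*I*√2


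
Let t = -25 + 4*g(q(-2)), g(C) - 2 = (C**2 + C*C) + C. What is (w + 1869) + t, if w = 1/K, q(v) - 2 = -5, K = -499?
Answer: 954087/499 ≈ 1912.0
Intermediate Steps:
q(v) = -3 (q(v) = 2 - 5 = -3)
g(C) = 2 + C + 2*C**2 (g(C) = 2 + ((C**2 + C*C) + C) = 2 + ((C**2 + C**2) + C) = 2 + (2*C**2 + C) = 2 + (C + 2*C**2) = 2 + C + 2*C**2)
w = -1/499 (w = 1/(-499) = -1/499 ≈ -0.0020040)
t = 43 (t = -25 + 4*(2 - 3 + 2*(-3)**2) = -25 + 4*(2 - 3 + 2*9) = -25 + 4*(2 - 3 + 18) = -25 + 4*17 = -25 + 68 = 43)
(w + 1869) + t = (-1/499 + 1869) + 43 = 932630/499 + 43 = 954087/499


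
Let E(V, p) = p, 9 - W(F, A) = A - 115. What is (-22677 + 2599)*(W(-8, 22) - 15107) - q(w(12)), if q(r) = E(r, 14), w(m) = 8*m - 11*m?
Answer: 301270376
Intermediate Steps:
w(m) = -3*m
W(F, A) = 124 - A (W(F, A) = 9 - (A - 115) = 9 - (-115 + A) = 9 + (115 - A) = 124 - A)
q(r) = 14
(-22677 + 2599)*(W(-8, 22) - 15107) - q(w(12)) = (-22677 + 2599)*((124 - 1*22) - 15107) - 1*14 = -20078*((124 - 22) - 15107) - 14 = -20078*(102 - 15107) - 14 = -20078*(-15005) - 14 = 301270390 - 14 = 301270376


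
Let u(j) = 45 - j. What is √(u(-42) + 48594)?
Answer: 9*√601 ≈ 220.64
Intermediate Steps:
√(u(-42) + 48594) = √((45 - 1*(-42)) + 48594) = √((45 + 42) + 48594) = √(87 + 48594) = √48681 = 9*√601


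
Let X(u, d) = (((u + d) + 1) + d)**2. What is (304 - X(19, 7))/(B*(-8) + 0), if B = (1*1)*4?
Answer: 213/8 ≈ 26.625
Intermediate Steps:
B = 4 (B = 1*4 = 4)
X(u, d) = (1 + u + 2*d)**2 (X(u, d) = (((d + u) + 1) + d)**2 = ((1 + d + u) + d)**2 = (1 + u + 2*d)**2)
(304 - X(19, 7))/(B*(-8) + 0) = (304 - (1 + 19 + 2*7)**2)/(4*(-8) + 0) = (304 - (1 + 19 + 14)**2)/(-32 + 0) = (304 - 1*34**2)/(-32) = (304 - 1*1156)*(-1/32) = (304 - 1156)*(-1/32) = -852*(-1/32) = 213/8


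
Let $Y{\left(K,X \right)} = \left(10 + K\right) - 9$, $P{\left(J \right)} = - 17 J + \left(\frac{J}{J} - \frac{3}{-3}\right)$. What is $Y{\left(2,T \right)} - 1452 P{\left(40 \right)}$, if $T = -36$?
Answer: $984459$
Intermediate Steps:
$P{\left(J \right)} = 2 - 17 J$ ($P{\left(J \right)} = - 17 J + \left(1 - -1\right) = - 17 J + \left(1 + 1\right) = - 17 J + 2 = 2 - 17 J$)
$Y{\left(K,X \right)} = 1 + K$
$Y{\left(2,T \right)} - 1452 P{\left(40 \right)} = \left(1 + 2\right) - 1452 \left(2 - 680\right) = 3 - 1452 \left(2 - 680\right) = 3 - -984456 = 3 + 984456 = 984459$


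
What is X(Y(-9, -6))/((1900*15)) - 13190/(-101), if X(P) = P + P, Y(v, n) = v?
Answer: 62652197/479750 ≈ 130.59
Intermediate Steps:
X(P) = 2*P
X(Y(-9, -6))/((1900*15)) - 13190/(-101) = (2*(-9))/((1900*15)) - 13190/(-101) = -18/28500 - 13190*(-1/101) = -18*1/28500 + 13190/101 = -3/4750 + 13190/101 = 62652197/479750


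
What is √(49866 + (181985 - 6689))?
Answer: 3*√25018 ≈ 474.51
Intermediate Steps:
√(49866 + (181985 - 6689)) = √(49866 + 175296) = √225162 = 3*√25018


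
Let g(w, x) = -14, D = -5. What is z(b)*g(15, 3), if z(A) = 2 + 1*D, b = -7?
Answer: 42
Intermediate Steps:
z(A) = -3 (z(A) = 2 + 1*(-5) = 2 - 5 = -3)
z(b)*g(15, 3) = -3*(-14) = 42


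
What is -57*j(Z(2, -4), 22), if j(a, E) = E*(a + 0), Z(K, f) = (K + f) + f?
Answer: 7524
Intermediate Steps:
Z(K, f) = K + 2*f
j(a, E) = E*a
-57*j(Z(2, -4), 22) = -1254*(2 + 2*(-4)) = -1254*(2 - 8) = -1254*(-6) = -57*(-132) = 7524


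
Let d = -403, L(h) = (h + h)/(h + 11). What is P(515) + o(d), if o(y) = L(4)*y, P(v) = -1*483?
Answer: -10469/15 ≈ -697.93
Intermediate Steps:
L(h) = 2*h/(11 + h) (L(h) = (2*h)/(11 + h) = 2*h/(11 + h))
P(v) = -483
o(y) = 8*y/15 (o(y) = (2*4/(11 + 4))*y = (2*4/15)*y = (2*4*(1/15))*y = 8*y/15)
P(515) + o(d) = -483 + (8/15)*(-403) = -483 - 3224/15 = -10469/15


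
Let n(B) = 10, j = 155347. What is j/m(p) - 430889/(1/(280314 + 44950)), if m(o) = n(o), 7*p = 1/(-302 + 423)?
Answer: -1401526641613/10 ≈ -1.4015e+11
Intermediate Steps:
p = 1/847 (p = 1/(7*(-302 + 423)) = (1/7)/121 = (1/7)*(1/121) = 1/847 ≈ 0.0011806)
m(o) = 10
j/m(p) - 430889/(1/(280314 + 44950)) = 155347/10 - 430889/(1/(280314 + 44950)) = 155347*(1/10) - 430889/(1/325264) = 155347/10 - 430889/1/325264 = 155347/10 - 430889*325264 = 155347/10 - 140152679696 = -1401526641613/10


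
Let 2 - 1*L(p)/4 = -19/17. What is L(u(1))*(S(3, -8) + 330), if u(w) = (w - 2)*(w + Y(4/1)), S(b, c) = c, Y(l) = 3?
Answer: 68264/17 ≈ 4015.5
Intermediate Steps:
u(w) = (-2 + w)*(3 + w) (u(w) = (w - 2)*(w + 3) = (-2 + w)*(3 + w))
L(p) = 212/17 (L(p) = 8 - (-76)/17 = 8 - 4*(-19/17) = 8 + 76/17 = 212/17)
L(u(1))*(S(3, -8) + 330) = 212*(-8 + 330)/17 = (212/17)*322 = 68264/17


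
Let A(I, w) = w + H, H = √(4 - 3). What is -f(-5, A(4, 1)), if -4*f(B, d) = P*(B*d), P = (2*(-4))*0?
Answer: 0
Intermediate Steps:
H = 1 (H = √1 = 1)
P = 0 (P = -8*0 = 0)
A(I, w) = 1 + w (A(I, w) = w + 1 = 1 + w)
f(B, d) = 0 (f(B, d) = -0*B*d = -¼*0 = 0)
-f(-5, A(4, 1)) = -1*0 = 0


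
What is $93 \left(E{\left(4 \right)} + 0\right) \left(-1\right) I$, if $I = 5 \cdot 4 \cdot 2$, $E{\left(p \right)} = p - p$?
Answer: $0$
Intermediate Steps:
$E{\left(p \right)} = 0$
$I = 40$ ($I = 20 \cdot 2 = 40$)
$93 \left(E{\left(4 \right)} + 0\right) \left(-1\right) I = 93 \left(0 + 0\right) \left(-1\right) 40 = 93 \cdot 0 \left(-1\right) 40 = 93 \cdot 0 \cdot 40 = 0 \cdot 40 = 0$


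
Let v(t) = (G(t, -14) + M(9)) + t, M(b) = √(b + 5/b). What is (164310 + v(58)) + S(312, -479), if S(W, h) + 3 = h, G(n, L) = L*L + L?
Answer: 164068 + √86/3 ≈ 1.6407e+5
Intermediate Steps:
G(n, L) = L + L² (G(n, L) = L² + L = L + L²)
S(W, h) = -3 + h
v(t) = 182 + t + √86/3 (v(t) = (-14*(1 - 14) + √(9 + 5/9)) + t = (-14*(-13) + √(9 + 5*(⅑))) + t = (182 + √(9 + 5/9)) + t = (182 + √(86/9)) + t = (182 + √86/3) + t = 182 + t + √86/3)
(164310 + v(58)) + S(312, -479) = (164310 + (182 + 58 + √86/3)) + (-3 - 479) = (164310 + (240 + √86/3)) - 482 = (164550 + √86/3) - 482 = 164068 + √86/3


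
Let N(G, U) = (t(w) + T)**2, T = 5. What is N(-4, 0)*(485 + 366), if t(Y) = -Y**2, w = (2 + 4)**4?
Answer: 2400750237734171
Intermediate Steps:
w = 1296 (w = 6**4 = 1296)
N(G, U) = 2821093111321 (N(G, U) = (-1*1296**2 + 5)**2 = (-1*1679616 + 5)**2 = (-1679616 + 5)**2 = (-1679611)**2 = 2821093111321)
N(-4, 0)*(485 + 366) = 2821093111321*(485 + 366) = 2821093111321*851 = 2400750237734171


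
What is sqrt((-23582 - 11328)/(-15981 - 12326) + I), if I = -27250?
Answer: 2*I*sqrt(5458515521970)/28307 ≈ 165.07*I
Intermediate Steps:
sqrt((-23582 - 11328)/(-15981 - 12326) + I) = sqrt((-23582 - 11328)/(-15981 - 12326) - 27250) = sqrt(-34910/(-28307) - 27250) = sqrt(-34910*(-1/28307) - 27250) = sqrt(34910/28307 - 27250) = sqrt(-771330840/28307) = 2*I*sqrt(5458515521970)/28307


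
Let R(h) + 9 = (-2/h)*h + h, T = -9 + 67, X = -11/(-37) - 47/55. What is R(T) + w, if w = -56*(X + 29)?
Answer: -3145691/2035 ≈ -1545.8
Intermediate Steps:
X = -1134/2035 (X = -11*(-1/37) - 47*1/55 = 11/37 - 47/55 = -1134/2035 ≈ -0.55725)
T = 58
R(h) = -11 + h (R(h) = -9 + ((-2/h)*h + h) = -9 + (-2 + h) = -11 + h)
w = -3241336/2035 (w = -56*(-1134/2035 + 29) = -56*57881/2035 = -3241336/2035 ≈ -1592.8)
R(T) + w = (-11 + 58) - 3241336/2035 = 47 - 3241336/2035 = -3145691/2035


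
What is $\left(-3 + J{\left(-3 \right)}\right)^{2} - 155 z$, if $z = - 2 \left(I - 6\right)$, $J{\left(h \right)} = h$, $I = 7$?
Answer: $346$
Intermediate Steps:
$z = -2$ ($z = - 2 \left(7 - 6\right) = \left(-2\right) 1 = -2$)
$\left(-3 + J{\left(-3 \right)}\right)^{2} - 155 z = \left(-3 - 3\right)^{2} - -310 = \left(-6\right)^{2} + 310 = 36 + 310 = 346$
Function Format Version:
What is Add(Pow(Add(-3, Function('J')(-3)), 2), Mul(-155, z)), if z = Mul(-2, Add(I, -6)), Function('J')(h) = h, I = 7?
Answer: 346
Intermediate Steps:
z = -2 (z = Mul(-2, Add(7, -6)) = Mul(-2, 1) = -2)
Add(Pow(Add(-3, Function('J')(-3)), 2), Mul(-155, z)) = Add(Pow(Add(-3, -3), 2), Mul(-155, -2)) = Add(Pow(-6, 2), 310) = Add(36, 310) = 346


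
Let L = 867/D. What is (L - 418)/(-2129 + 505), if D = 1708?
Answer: 713077/2773792 ≈ 0.25708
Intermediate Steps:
L = 867/1708 ≈ 0.50761
(L - 418)/(-2129 + 505) = (867/1708 - 418)/(-2129 + 505) = -713077/1708/(-1624) = -713077/1708*(-1/1624) = 713077/2773792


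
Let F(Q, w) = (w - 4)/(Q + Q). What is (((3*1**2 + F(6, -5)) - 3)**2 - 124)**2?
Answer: 3900625/256 ≈ 15237.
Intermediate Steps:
F(Q, w) = (-4 + w)/(2*Q) (F(Q, w) = (-4 + w)/((2*Q)) = (-4 + w)*(1/(2*Q)) = (-4 + w)/(2*Q))
(((3*1**2 + F(6, -5)) - 3)**2 - 124)**2 = (((3*1**2 + (1/2)*(-4 - 5)/6) - 3)**2 - 124)**2 = (((3*1 + (1/2)*(1/6)*(-9)) - 3)**2 - 124)**2 = (((3 - 3/4) - 3)**2 - 124)**2 = ((9/4 - 3)**2 - 124)**2 = ((-3/4)**2 - 124)**2 = (9/16 - 124)**2 = (-1975/16)**2 = 3900625/256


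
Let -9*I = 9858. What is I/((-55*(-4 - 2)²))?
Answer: 1643/2970 ≈ 0.55320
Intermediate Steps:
I = -3286/3 (I = -⅑*9858 = -3286/3 ≈ -1095.3)
I/((-55*(-4 - 2)²)) = -3286*(-1/(55*(-4 - 2)²))/3 = -3286/(3*((-55*(-6)²))) = -3286/(3*((-55*36))) = -3286/3/(-1980) = -3286/3*(-1/1980) = 1643/2970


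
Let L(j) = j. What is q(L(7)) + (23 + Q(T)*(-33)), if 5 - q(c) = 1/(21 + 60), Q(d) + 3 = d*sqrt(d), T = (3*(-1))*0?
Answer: 10286/81 ≈ 126.99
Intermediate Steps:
T = 0 (T = -3*0 = 0)
Q(d) = -3 + d**(3/2) (Q(d) = -3 + d*sqrt(d) = -3 + d**(3/2))
q(c) = 404/81 (q(c) = 5 - 1/(21 + 60) = 5 - 1/81 = 404/81)
q(L(7)) + (23 + Q(T)*(-33)) = 404/81 + (23 + (-3 + 0**(3/2))*(-33)) = 404/81 + (23 + (-3 + 0)*(-33)) = 404/81 + (23 - 3*(-33)) = 404/81 + (23 + 99) = 404/81 + 122 = 10286/81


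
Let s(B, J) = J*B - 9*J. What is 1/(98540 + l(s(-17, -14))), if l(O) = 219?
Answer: 1/98759 ≈ 1.0126e-5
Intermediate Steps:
s(B, J) = -9*J + B*J (s(B, J) = B*J - 9*J = -9*J + B*J)
1/(98540 + l(s(-17, -14))) = 1/(98540 + 219) = 1/98759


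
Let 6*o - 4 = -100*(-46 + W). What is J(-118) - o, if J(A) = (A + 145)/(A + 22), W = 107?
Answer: 32503/32 ≈ 1015.7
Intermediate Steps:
J(A) = (145 + A)/(22 + A)
o = -1016 (o = ⅔ + (-100*(-46 + 107))/6 = ⅔ + (-100*61)/6 = ⅔ + (⅙)*(-6100) = ⅔ - 3050/3 = -1016)
J(-118) - o = (145 - 118)/(22 - 118) - 1*(-1016) = 27/(-96) + 1016 = -1/96*27 + 1016 = -9/32 + 1016 = 32503/32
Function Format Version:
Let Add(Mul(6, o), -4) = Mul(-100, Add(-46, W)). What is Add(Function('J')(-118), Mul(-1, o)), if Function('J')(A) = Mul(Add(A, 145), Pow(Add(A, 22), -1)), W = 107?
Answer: Rational(32503, 32) ≈ 1015.7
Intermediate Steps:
Function('J')(A) = Mul(Pow(Add(22, A), -1), Add(145, A)) (Function('J')(A) = Mul(Add(145, A), Pow(Add(22, A), -1)) = Mul(Pow(Add(22, A), -1), Add(145, A)))
o = -1016 (o = Add(Rational(2, 3), Mul(Rational(1, 6), Mul(-100, Add(-46, 107)))) = Add(Rational(2, 3), Mul(Rational(1, 6), Mul(-100, 61))) = Add(Rational(2, 3), Mul(Rational(1, 6), -6100)) = Add(Rational(2, 3), Rational(-3050, 3)) = -1016)
Add(Function('J')(-118), Mul(-1, o)) = Add(Mul(Pow(Add(22, -118), -1), Add(145, -118)), Mul(-1, -1016)) = Add(Mul(Pow(-96, -1), 27), 1016) = Add(Mul(Rational(-1, 96), 27), 1016) = Add(Rational(-9, 32), 1016) = Rational(32503, 32)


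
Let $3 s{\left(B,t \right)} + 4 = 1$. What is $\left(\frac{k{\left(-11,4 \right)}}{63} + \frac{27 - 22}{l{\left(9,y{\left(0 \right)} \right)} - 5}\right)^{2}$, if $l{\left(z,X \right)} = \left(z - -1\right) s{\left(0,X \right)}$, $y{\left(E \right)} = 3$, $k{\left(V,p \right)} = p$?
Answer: $\frac{289}{3969} \approx 0.072814$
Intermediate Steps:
$s{\left(B,t \right)} = -1$ ($s{\left(B,t \right)} = - \frac{4}{3} + \frac{1}{3} \cdot 1 = - \frac{4}{3} + \frac{1}{3} = -1$)
$l{\left(z,X \right)} = -1 - z$ ($l{\left(z,X \right)} = \left(z - -1\right) \left(-1\right) = \left(z + 1\right) \left(-1\right) = \left(1 + z\right) \left(-1\right) = -1 - z$)
$\left(\frac{k{\left(-11,4 \right)}}{63} + \frac{27 - 22}{l{\left(9,y{\left(0 \right)} \right)} - 5}\right)^{2} = \left(\frac{4}{63} + \frac{27 - 22}{\left(-1 - 9\right) - 5}\right)^{2} = \left(4 \cdot \frac{1}{63} + \frac{5}{\left(-1 - 9\right) - 5}\right)^{2} = \left(\frac{4}{63} + \frac{5}{-10 - 5}\right)^{2} = \left(\frac{4}{63} + \frac{5}{-15}\right)^{2} = \left(\frac{4}{63} + 5 \left(- \frac{1}{15}\right)\right)^{2} = \left(\frac{4}{63} - \frac{1}{3}\right)^{2} = \left(- \frac{17}{63}\right)^{2} = \frac{289}{3969}$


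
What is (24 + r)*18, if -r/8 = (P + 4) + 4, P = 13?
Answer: -2592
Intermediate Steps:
r = -168 (r = -8*((13 + 4) + 4) = -8*(17 + 4) = -8*21 = -168)
(24 + r)*18 = (24 - 168)*18 = -144*18 = -2592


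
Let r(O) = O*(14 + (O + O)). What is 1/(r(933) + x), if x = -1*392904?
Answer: 1/1361136 ≈ 7.3468e-7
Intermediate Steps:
x = -392904
r(O) = O*(14 + 2*O)
1/(r(933) + x) = 1/(2*933*(7 + 933) - 392904) = 1/(2*933*940 - 392904) = 1/(1754040 - 392904) = 1/1361136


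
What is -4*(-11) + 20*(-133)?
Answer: -2616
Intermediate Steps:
-4*(-11) + 20*(-133) = 44 - 2660 = -2616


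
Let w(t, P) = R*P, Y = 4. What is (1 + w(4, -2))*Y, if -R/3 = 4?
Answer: 100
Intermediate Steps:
R = -12 (R = -3*4 = -12)
w(t, P) = -12*P
(1 + w(4, -2))*Y = (1 - 12*(-2))*4 = (1 + 24)*4 = 25*4 = 100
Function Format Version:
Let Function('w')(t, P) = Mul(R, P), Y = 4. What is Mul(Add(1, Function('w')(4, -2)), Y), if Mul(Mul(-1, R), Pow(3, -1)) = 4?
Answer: 100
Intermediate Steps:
R = -12 (R = Mul(-3, 4) = -12)
Function('w')(t, P) = Mul(-12, P)
Mul(Add(1, Function('w')(4, -2)), Y) = Mul(Add(1, Mul(-12, -2)), 4) = Mul(Add(1, 24), 4) = Mul(25, 4) = 100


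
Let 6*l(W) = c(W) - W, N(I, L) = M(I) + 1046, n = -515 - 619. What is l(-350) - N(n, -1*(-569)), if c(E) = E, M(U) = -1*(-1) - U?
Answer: -2181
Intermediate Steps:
n = -1134
M(U) = 1 - U
N(I, L) = 1047 - I (N(I, L) = (1 - I) + 1046 = 1047 - I)
l(W) = 0 (l(W) = (W - W)/6 = (⅙)*0 = 0)
l(-350) - N(n, -1*(-569)) = 0 - (1047 - 1*(-1134)) = 0 - (1047 + 1134) = 0 - 1*2181 = 0 - 2181 = -2181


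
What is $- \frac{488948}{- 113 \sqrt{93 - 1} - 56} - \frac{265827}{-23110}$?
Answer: $- \frac{80332710139}{6768988330} + \frac{27625562 \sqrt{23}}{292903} \approx 440.46$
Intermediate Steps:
$- \frac{488948}{- 113 \sqrt{93 - 1} - 56} - \frac{265827}{-23110} = - \frac{488948}{- 113 \sqrt{92} - 56} - - \frac{265827}{23110} = - \frac{488948}{- 113 \cdot 2 \sqrt{23} - 56} + \frac{265827}{23110} = - \frac{488948}{- 226 \sqrt{23} - 56} + \frac{265827}{23110} = - \frac{488948}{-56 - 226 \sqrt{23}} + \frac{265827}{23110} = \frac{265827}{23110} - \frac{488948}{-56 - 226 \sqrt{23}}$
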